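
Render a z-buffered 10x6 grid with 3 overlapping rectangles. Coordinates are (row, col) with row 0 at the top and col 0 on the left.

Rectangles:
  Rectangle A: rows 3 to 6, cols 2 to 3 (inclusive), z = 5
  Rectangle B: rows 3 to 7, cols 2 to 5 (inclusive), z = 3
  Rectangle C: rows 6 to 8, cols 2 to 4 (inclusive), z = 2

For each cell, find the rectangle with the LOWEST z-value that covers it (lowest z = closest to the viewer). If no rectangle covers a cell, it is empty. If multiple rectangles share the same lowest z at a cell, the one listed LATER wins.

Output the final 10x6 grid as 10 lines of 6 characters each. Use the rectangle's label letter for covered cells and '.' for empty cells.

......
......
......
..BBBB
..BBBB
..BBBB
..CCCB
..CCCB
..CCC.
......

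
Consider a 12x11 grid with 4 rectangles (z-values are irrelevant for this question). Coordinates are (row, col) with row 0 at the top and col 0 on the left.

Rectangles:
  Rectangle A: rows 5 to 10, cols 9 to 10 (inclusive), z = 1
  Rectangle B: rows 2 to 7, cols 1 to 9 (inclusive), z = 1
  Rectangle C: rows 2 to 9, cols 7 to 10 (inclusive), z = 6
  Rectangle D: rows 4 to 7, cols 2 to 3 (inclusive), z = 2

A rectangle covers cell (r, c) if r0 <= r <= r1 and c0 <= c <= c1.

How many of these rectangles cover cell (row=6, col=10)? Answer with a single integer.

Answer: 2

Derivation:
Check cell (6,10):
  A: rows 5-10 cols 9-10 -> covers
  B: rows 2-7 cols 1-9 -> outside (col miss)
  C: rows 2-9 cols 7-10 -> covers
  D: rows 4-7 cols 2-3 -> outside (col miss)
Count covering = 2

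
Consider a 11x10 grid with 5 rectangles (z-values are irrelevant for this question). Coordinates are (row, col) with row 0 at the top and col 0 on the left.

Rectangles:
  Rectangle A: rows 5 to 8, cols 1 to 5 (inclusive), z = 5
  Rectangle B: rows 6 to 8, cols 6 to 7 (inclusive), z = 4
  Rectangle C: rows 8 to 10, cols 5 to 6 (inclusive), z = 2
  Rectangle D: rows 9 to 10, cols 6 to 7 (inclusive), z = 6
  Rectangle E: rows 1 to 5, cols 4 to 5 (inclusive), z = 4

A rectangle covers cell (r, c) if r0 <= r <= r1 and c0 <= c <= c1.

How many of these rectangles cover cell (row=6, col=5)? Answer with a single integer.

Check cell (6,5):
  A: rows 5-8 cols 1-5 -> covers
  B: rows 6-8 cols 6-7 -> outside (col miss)
  C: rows 8-10 cols 5-6 -> outside (row miss)
  D: rows 9-10 cols 6-7 -> outside (row miss)
  E: rows 1-5 cols 4-5 -> outside (row miss)
Count covering = 1

Answer: 1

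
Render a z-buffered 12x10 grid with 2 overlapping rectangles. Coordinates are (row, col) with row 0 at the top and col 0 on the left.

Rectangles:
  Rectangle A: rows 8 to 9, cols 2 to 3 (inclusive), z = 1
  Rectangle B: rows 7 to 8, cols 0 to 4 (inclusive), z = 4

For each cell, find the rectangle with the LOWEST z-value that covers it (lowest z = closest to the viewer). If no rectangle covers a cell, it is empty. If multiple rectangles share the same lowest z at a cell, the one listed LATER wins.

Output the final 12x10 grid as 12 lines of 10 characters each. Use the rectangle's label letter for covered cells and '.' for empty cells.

..........
..........
..........
..........
..........
..........
..........
BBBBB.....
BBAAB.....
..AA......
..........
..........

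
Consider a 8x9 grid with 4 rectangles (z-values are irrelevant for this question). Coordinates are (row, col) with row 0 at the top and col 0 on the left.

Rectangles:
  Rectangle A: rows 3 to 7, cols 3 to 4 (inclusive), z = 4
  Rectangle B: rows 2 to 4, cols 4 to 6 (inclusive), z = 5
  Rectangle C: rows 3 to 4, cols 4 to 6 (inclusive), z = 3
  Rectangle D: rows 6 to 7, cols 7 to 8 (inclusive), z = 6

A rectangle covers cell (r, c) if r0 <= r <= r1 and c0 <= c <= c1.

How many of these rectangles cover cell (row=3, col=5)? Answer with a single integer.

Answer: 2

Derivation:
Check cell (3,5):
  A: rows 3-7 cols 3-4 -> outside (col miss)
  B: rows 2-4 cols 4-6 -> covers
  C: rows 3-4 cols 4-6 -> covers
  D: rows 6-7 cols 7-8 -> outside (row miss)
Count covering = 2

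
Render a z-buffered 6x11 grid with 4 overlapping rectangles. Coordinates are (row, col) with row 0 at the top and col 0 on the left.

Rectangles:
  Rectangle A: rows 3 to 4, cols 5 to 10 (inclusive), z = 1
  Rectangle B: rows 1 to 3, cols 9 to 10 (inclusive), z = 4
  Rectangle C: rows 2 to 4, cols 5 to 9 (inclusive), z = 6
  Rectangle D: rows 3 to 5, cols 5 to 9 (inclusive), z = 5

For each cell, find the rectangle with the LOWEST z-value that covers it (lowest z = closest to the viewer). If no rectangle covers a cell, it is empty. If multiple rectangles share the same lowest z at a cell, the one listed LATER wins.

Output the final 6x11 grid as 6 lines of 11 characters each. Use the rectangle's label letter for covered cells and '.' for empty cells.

...........
.........BB
.....CCCCBB
.....AAAAAA
.....AAAAAA
.....DDDDD.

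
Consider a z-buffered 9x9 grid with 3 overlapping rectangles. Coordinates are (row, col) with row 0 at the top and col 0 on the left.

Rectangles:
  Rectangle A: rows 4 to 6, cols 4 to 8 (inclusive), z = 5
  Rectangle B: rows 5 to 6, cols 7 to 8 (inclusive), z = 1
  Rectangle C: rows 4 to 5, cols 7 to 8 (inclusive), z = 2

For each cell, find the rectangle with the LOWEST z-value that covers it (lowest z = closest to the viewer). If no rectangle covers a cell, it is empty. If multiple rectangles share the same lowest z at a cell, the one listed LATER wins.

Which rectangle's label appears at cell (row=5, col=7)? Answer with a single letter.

Answer: B

Derivation:
Check cell (5,7):
  A: rows 4-6 cols 4-8 z=5 -> covers; best now A (z=5)
  B: rows 5-6 cols 7-8 z=1 -> covers; best now B (z=1)
  C: rows 4-5 cols 7-8 z=2 -> covers; best now B (z=1)
Winner: B at z=1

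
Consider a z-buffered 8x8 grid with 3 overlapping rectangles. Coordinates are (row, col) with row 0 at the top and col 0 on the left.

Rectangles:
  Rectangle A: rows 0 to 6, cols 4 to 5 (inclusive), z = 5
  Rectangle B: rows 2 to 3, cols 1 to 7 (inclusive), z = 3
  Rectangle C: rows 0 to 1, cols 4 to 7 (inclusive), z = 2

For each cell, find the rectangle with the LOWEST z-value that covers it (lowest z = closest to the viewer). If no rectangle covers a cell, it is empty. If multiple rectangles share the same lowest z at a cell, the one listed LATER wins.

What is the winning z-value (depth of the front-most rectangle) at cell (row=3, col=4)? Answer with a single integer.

Answer: 3

Derivation:
Check cell (3,4):
  A: rows 0-6 cols 4-5 z=5 -> covers; best now A (z=5)
  B: rows 2-3 cols 1-7 z=3 -> covers; best now B (z=3)
  C: rows 0-1 cols 4-7 -> outside (row miss)
Winner: B at z=3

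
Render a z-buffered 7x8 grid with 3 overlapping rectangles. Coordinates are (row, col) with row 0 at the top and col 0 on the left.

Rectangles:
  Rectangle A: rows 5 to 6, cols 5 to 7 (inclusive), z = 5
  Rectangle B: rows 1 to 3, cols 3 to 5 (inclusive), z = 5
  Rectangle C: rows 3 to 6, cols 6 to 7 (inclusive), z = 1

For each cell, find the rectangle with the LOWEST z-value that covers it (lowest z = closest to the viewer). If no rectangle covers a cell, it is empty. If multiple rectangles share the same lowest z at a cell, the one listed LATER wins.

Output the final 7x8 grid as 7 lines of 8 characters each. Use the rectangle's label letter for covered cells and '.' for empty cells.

........
...BBB..
...BBB..
...BBBCC
......CC
.....ACC
.....ACC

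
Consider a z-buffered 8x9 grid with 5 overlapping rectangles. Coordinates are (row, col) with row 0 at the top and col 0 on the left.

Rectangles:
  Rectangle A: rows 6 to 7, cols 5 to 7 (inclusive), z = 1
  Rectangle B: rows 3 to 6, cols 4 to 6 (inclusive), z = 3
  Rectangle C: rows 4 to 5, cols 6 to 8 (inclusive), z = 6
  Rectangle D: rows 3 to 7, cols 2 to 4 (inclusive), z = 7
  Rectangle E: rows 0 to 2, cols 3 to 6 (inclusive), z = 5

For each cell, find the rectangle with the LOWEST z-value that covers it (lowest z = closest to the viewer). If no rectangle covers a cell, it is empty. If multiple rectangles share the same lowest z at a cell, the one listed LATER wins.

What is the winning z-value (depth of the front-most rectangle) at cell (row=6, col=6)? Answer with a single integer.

Answer: 1

Derivation:
Check cell (6,6):
  A: rows 6-7 cols 5-7 z=1 -> covers; best now A (z=1)
  B: rows 3-6 cols 4-6 z=3 -> covers; best now A (z=1)
  C: rows 4-5 cols 6-8 -> outside (row miss)
  D: rows 3-7 cols 2-4 -> outside (col miss)
  E: rows 0-2 cols 3-6 -> outside (row miss)
Winner: A at z=1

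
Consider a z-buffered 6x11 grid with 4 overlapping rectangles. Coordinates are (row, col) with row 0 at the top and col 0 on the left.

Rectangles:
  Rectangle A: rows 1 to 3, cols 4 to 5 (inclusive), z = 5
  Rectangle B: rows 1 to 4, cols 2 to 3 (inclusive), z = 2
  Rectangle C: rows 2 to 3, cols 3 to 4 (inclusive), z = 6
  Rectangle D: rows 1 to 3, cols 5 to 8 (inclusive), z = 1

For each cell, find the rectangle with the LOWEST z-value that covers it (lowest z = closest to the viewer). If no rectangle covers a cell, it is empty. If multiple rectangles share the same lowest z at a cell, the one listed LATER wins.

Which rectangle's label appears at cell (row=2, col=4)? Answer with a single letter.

Check cell (2,4):
  A: rows 1-3 cols 4-5 z=5 -> covers; best now A (z=5)
  B: rows 1-4 cols 2-3 -> outside (col miss)
  C: rows 2-3 cols 3-4 z=6 -> covers; best now A (z=5)
  D: rows 1-3 cols 5-8 -> outside (col miss)
Winner: A at z=5

Answer: A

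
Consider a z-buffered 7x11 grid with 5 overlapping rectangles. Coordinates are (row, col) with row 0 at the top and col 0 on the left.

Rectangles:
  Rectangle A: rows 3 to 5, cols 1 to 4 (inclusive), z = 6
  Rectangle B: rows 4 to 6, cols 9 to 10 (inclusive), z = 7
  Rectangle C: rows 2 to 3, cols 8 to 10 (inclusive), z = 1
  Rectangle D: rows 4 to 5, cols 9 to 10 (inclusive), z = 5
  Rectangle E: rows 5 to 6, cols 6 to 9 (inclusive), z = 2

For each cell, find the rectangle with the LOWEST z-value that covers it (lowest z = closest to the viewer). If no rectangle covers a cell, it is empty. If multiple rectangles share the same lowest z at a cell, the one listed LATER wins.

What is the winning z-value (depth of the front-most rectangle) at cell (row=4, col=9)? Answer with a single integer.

Answer: 5

Derivation:
Check cell (4,9):
  A: rows 3-5 cols 1-4 -> outside (col miss)
  B: rows 4-6 cols 9-10 z=7 -> covers; best now B (z=7)
  C: rows 2-3 cols 8-10 -> outside (row miss)
  D: rows 4-5 cols 9-10 z=5 -> covers; best now D (z=5)
  E: rows 5-6 cols 6-9 -> outside (row miss)
Winner: D at z=5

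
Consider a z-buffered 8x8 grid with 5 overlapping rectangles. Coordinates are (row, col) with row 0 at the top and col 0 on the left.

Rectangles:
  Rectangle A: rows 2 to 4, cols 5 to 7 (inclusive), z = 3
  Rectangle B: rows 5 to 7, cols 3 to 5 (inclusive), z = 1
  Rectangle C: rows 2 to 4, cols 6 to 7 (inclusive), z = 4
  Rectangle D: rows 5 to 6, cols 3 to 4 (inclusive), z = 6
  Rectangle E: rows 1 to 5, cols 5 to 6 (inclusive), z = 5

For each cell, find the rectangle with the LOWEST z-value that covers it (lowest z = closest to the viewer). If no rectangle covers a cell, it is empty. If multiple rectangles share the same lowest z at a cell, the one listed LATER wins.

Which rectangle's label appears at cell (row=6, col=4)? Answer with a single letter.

Answer: B

Derivation:
Check cell (6,4):
  A: rows 2-4 cols 5-7 -> outside (row miss)
  B: rows 5-7 cols 3-5 z=1 -> covers; best now B (z=1)
  C: rows 2-4 cols 6-7 -> outside (row miss)
  D: rows 5-6 cols 3-4 z=6 -> covers; best now B (z=1)
  E: rows 1-5 cols 5-6 -> outside (row miss)
Winner: B at z=1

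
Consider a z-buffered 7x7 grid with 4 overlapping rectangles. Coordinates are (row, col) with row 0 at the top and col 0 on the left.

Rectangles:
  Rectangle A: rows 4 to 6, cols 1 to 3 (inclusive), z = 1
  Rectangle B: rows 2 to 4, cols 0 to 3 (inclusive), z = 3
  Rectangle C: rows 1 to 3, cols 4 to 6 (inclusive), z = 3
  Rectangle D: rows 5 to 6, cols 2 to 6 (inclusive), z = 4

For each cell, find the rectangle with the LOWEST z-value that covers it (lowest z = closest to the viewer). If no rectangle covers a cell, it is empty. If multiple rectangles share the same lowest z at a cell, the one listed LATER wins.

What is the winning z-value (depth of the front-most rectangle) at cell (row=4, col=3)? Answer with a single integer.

Answer: 1

Derivation:
Check cell (4,3):
  A: rows 4-6 cols 1-3 z=1 -> covers; best now A (z=1)
  B: rows 2-4 cols 0-3 z=3 -> covers; best now A (z=1)
  C: rows 1-3 cols 4-6 -> outside (row miss)
  D: rows 5-6 cols 2-6 -> outside (row miss)
Winner: A at z=1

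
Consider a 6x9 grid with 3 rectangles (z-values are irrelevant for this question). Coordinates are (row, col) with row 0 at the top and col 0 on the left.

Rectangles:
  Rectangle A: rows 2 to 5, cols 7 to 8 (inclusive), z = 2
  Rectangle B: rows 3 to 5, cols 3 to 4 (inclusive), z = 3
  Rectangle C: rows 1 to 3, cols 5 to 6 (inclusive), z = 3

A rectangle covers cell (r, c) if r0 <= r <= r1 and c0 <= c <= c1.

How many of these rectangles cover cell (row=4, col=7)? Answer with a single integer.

Answer: 1

Derivation:
Check cell (4,7):
  A: rows 2-5 cols 7-8 -> covers
  B: rows 3-5 cols 3-4 -> outside (col miss)
  C: rows 1-3 cols 5-6 -> outside (row miss)
Count covering = 1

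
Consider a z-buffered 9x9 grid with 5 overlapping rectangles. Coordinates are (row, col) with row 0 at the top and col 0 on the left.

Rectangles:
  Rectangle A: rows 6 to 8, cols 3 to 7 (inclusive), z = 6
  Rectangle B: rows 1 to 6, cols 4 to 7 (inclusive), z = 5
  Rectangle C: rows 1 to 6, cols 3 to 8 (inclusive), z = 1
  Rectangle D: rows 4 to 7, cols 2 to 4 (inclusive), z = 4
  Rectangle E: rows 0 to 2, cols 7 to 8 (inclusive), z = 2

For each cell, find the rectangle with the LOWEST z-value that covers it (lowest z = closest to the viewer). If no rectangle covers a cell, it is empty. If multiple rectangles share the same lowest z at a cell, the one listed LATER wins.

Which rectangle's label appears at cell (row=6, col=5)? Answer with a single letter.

Check cell (6,5):
  A: rows 6-8 cols 3-7 z=6 -> covers; best now A (z=6)
  B: rows 1-6 cols 4-7 z=5 -> covers; best now B (z=5)
  C: rows 1-6 cols 3-8 z=1 -> covers; best now C (z=1)
  D: rows 4-7 cols 2-4 -> outside (col miss)
  E: rows 0-2 cols 7-8 -> outside (row miss)
Winner: C at z=1

Answer: C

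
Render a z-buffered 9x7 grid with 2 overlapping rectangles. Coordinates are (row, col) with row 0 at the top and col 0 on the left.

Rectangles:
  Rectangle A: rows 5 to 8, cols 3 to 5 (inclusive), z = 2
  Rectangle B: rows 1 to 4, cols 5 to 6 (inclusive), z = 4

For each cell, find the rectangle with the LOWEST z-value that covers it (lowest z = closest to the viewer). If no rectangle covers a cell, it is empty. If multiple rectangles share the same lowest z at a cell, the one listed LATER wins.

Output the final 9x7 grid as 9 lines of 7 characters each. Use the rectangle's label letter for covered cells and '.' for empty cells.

.......
.....BB
.....BB
.....BB
.....BB
...AAA.
...AAA.
...AAA.
...AAA.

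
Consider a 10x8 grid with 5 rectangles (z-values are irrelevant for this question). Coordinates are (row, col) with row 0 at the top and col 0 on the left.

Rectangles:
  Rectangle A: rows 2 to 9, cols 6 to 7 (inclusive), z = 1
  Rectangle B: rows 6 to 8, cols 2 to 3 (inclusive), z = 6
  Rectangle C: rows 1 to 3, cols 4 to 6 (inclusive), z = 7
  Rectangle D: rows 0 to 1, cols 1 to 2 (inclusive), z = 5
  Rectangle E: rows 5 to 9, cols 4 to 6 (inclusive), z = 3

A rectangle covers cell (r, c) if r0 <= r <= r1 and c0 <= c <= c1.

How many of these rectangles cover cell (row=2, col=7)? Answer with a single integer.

Check cell (2,7):
  A: rows 2-9 cols 6-7 -> covers
  B: rows 6-8 cols 2-3 -> outside (row miss)
  C: rows 1-3 cols 4-6 -> outside (col miss)
  D: rows 0-1 cols 1-2 -> outside (row miss)
  E: rows 5-9 cols 4-6 -> outside (row miss)
Count covering = 1

Answer: 1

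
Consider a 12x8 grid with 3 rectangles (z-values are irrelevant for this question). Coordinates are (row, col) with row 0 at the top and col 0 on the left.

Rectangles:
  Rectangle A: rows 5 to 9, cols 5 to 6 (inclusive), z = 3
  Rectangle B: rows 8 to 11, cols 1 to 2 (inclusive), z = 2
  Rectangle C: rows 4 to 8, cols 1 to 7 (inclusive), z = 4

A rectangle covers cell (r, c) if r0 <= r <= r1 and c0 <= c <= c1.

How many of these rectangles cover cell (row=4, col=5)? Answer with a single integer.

Check cell (4,5):
  A: rows 5-9 cols 5-6 -> outside (row miss)
  B: rows 8-11 cols 1-2 -> outside (row miss)
  C: rows 4-8 cols 1-7 -> covers
Count covering = 1

Answer: 1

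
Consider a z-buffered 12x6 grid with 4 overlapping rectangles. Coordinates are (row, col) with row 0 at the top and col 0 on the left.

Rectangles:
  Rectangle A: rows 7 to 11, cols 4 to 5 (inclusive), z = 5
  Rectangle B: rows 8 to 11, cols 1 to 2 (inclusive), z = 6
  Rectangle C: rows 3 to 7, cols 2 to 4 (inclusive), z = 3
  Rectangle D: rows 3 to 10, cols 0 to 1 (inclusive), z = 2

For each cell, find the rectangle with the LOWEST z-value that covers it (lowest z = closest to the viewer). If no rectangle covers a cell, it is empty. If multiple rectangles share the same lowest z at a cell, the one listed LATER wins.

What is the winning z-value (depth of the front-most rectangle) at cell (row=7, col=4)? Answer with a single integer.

Answer: 3

Derivation:
Check cell (7,4):
  A: rows 7-11 cols 4-5 z=5 -> covers; best now A (z=5)
  B: rows 8-11 cols 1-2 -> outside (row miss)
  C: rows 3-7 cols 2-4 z=3 -> covers; best now C (z=3)
  D: rows 3-10 cols 0-1 -> outside (col miss)
Winner: C at z=3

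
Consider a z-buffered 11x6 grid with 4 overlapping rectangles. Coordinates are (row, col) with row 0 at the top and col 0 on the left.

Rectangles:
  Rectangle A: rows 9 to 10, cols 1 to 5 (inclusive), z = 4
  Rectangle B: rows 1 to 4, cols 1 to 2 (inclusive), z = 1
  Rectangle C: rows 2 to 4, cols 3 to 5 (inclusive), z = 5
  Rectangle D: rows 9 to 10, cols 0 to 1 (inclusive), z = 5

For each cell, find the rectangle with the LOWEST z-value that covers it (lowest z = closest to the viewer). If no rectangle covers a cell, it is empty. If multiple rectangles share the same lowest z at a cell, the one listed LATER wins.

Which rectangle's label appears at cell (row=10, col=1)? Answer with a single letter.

Check cell (10,1):
  A: rows 9-10 cols 1-5 z=4 -> covers; best now A (z=4)
  B: rows 1-4 cols 1-2 -> outside (row miss)
  C: rows 2-4 cols 3-5 -> outside (row miss)
  D: rows 9-10 cols 0-1 z=5 -> covers; best now A (z=4)
Winner: A at z=4

Answer: A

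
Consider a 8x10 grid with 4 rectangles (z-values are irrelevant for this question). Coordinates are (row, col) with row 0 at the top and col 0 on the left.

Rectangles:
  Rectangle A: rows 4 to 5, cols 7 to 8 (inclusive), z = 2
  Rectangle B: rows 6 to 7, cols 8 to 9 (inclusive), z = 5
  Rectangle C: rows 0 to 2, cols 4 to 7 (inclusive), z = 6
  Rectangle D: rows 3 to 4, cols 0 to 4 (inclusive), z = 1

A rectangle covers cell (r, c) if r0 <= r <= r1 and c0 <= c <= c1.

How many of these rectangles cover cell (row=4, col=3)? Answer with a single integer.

Check cell (4,3):
  A: rows 4-5 cols 7-8 -> outside (col miss)
  B: rows 6-7 cols 8-9 -> outside (row miss)
  C: rows 0-2 cols 4-7 -> outside (row miss)
  D: rows 3-4 cols 0-4 -> covers
Count covering = 1

Answer: 1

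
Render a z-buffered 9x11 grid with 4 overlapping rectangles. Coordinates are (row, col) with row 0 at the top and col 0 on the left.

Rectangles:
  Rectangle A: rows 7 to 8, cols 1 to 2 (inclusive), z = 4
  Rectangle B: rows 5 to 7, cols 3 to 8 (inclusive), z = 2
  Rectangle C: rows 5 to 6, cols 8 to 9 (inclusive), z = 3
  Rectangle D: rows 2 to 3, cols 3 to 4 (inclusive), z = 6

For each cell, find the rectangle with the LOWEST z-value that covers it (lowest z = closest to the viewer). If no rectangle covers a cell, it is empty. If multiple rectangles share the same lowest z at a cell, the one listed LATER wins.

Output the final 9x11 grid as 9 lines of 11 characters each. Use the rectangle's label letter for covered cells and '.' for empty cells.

...........
...........
...DD......
...DD......
...........
...BBBBBBC.
...BBBBBBC.
.AABBBBBB..
.AA........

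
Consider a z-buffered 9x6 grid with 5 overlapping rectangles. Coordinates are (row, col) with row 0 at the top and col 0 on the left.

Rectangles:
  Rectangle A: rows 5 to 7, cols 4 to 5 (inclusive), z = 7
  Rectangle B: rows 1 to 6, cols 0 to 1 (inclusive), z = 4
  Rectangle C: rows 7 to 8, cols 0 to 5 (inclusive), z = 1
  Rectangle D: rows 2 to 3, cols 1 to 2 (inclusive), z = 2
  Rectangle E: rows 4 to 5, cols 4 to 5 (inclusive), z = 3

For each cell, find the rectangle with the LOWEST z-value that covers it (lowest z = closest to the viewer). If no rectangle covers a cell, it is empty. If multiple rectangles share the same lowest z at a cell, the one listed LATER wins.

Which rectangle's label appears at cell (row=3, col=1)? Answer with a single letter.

Check cell (3,1):
  A: rows 5-7 cols 4-5 -> outside (row miss)
  B: rows 1-6 cols 0-1 z=4 -> covers; best now B (z=4)
  C: rows 7-8 cols 0-5 -> outside (row miss)
  D: rows 2-3 cols 1-2 z=2 -> covers; best now D (z=2)
  E: rows 4-5 cols 4-5 -> outside (row miss)
Winner: D at z=2

Answer: D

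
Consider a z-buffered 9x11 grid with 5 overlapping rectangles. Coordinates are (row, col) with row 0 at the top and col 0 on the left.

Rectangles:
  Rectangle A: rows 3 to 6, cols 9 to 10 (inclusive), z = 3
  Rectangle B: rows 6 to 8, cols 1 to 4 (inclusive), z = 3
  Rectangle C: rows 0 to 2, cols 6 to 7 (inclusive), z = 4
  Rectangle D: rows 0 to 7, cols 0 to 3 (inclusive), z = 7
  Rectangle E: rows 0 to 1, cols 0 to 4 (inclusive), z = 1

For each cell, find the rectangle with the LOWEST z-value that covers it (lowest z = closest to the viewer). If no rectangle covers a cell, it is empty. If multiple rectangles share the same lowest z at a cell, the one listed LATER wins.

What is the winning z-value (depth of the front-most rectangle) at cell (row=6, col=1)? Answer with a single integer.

Answer: 3

Derivation:
Check cell (6,1):
  A: rows 3-6 cols 9-10 -> outside (col miss)
  B: rows 6-8 cols 1-4 z=3 -> covers; best now B (z=3)
  C: rows 0-2 cols 6-7 -> outside (row miss)
  D: rows 0-7 cols 0-3 z=7 -> covers; best now B (z=3)
  E: rows 0-1 cols 0-4 -> outside (row miss)
Winner: B at z=3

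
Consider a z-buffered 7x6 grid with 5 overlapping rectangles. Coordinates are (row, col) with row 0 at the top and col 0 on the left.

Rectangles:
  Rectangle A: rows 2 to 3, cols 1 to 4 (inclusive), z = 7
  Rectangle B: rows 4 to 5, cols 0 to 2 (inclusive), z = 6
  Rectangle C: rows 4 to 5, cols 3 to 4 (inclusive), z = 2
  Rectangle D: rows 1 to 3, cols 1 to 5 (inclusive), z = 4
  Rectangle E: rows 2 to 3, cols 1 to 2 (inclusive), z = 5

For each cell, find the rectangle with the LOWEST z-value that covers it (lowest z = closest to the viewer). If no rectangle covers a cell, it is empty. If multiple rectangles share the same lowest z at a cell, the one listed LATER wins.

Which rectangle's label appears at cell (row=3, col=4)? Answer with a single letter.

Check cell (3,4):
  A: rows 2-3 cols 1-4 z=7 -> covers; best now A (z=7)
  B: rows 4-5 cols 0-2 -> outside (row miss)
  C: rows 4-5 cols 3-4 -> outside (row miss)
  D: rows 1-3 cols 1-5 z=4 -> covers; best now D (z=4)
  E: rows 2-3 cols 1-2 -> outside (col miss)
Winner: D at z=4

Answer: D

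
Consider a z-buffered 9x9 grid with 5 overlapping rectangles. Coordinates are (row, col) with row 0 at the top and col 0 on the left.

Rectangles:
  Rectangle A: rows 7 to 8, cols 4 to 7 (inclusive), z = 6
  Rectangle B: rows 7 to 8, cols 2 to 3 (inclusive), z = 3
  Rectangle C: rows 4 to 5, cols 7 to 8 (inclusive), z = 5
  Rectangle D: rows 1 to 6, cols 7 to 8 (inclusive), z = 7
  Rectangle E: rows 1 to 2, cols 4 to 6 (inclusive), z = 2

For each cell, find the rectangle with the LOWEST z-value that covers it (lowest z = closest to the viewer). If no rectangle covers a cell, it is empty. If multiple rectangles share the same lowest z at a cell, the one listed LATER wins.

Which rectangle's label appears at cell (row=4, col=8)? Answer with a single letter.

Answer: C

Derivation:
Check cell (4,8):
  A: rows 7-8 cols 4-7 -> outside (row miss)
  B: rows 7-8 cols 2-3 -> outside (row miss)
  C: rows 4-5 cols 7-8 z=5 -> covers; best now C (z=5)
  D: rows 1-6 cols 7-8 z=7 -> covers; best now C (z=5)
  E: rows 1-2 cols 4-6 -> outside (row miss)
Winner: C at z=5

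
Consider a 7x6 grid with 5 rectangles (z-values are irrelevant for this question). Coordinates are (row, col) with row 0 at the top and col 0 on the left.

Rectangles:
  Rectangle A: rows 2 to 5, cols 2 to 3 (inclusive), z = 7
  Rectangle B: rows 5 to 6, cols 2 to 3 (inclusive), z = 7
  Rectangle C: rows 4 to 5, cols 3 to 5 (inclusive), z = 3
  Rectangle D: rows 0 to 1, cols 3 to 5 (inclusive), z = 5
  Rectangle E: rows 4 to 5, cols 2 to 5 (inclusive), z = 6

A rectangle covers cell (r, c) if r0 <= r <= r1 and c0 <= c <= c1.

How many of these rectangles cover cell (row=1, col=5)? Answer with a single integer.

Check cell (1,5):
  A: rows 2-5 cols 2-3 -> outside (row miss)
  B: rows 5-6 cols 2-3 -> outside (row miss)
  C: rows 4-5 cols 3-5 -> outside (row miss)
  D: rows 0-1 cols 3-5 -> covers
  E: rows 4-5 cols 2-5 -> outside (row miss)
Count covering = 1

Answer: 1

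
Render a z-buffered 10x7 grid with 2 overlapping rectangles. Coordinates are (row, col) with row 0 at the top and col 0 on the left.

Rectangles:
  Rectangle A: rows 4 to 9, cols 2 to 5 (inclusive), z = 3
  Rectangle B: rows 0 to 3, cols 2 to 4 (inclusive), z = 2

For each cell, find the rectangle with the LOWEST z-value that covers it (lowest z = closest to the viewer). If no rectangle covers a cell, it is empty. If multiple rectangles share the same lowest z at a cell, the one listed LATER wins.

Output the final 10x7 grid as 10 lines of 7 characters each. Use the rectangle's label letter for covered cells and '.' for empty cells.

..BBB..
..BBB..
..BBB..
..BBB..
..AAAA.
..AAAA.
..AAAA.
..AAAA.
..AAAA.
..AAAA.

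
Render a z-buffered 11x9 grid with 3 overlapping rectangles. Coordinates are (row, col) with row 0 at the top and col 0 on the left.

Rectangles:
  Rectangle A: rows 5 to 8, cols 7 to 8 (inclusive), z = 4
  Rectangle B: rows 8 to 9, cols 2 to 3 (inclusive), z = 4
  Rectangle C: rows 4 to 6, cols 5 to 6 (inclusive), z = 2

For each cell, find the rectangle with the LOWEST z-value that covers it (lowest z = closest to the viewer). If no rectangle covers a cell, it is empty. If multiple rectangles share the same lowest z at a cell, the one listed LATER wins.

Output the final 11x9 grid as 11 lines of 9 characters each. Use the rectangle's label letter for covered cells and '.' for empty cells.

.........
.........
.........
.........
.....CC..
.....CCAA
.....CCAA
.......AA
..BB...AA
..BB.....
.........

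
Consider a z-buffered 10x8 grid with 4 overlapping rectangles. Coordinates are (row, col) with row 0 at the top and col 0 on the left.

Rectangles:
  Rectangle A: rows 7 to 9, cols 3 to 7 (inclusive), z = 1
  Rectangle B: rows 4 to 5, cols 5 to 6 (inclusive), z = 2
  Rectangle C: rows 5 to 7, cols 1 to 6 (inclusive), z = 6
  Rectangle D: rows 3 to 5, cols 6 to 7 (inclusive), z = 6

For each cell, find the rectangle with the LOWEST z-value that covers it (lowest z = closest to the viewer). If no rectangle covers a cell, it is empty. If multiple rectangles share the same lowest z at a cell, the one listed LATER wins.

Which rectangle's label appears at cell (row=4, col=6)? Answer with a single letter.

Answer: B

Derivation:
Check cell (4,6):
  A: rows 7-9 cols 3-7 -> outside (row miss)
  B: rows 4-5 cols 5-6 z=2 -> covers; best now B (z=2)
  C: rows 5-7 cols 1-6 -> outside (row miss)
  D: rows 3-5 cols 6-7 z=6 -> covers; best now B (z=2)
Winner: B at z=2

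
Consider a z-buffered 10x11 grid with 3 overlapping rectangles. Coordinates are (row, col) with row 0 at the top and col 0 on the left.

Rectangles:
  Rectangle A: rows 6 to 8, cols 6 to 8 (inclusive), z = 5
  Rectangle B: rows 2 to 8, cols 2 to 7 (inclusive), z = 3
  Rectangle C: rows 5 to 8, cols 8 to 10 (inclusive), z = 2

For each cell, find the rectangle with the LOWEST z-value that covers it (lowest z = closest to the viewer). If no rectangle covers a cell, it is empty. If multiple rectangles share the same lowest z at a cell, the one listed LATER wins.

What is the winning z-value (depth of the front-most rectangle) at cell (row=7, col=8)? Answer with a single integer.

Check cell (7,8):
  A: rows 6-8 cols 6-8 z=5 -> covers; best now A (z=5)
  B: rows 2-8 cols 2-7 -> outside (col miss)
  C: rows 5-8 cols 8-10 z=2 -> covers; best now C (z=2)
Winner: C at z=2

Answer: 2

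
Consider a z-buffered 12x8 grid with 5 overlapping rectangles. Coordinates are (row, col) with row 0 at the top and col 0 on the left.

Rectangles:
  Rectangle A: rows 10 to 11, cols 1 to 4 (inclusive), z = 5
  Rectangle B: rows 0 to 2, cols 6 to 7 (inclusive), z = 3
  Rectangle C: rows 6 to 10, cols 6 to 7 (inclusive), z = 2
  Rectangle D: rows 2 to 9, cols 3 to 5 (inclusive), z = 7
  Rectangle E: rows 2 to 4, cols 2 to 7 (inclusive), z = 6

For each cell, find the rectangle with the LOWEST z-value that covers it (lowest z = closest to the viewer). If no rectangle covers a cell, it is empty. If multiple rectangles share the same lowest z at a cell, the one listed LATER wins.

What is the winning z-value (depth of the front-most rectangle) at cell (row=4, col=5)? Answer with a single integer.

Answer: 6

Derivation:
Check cell (4,5):
  A: rows 10-11 cols 1-4 -> outside (row miss)
  B: rows 0-2 cols 6-7 -> outside (row miss)
  C: rows 6-10 cols 6-7 -> outside (row miss)
  D: rows 2-9 cols 3-5 z=7 -> covers; best now D (z=7)
  E: rows 2-4 cols 2-7 z=6 -> covers; best now E (z=6)
Winner: E at z=6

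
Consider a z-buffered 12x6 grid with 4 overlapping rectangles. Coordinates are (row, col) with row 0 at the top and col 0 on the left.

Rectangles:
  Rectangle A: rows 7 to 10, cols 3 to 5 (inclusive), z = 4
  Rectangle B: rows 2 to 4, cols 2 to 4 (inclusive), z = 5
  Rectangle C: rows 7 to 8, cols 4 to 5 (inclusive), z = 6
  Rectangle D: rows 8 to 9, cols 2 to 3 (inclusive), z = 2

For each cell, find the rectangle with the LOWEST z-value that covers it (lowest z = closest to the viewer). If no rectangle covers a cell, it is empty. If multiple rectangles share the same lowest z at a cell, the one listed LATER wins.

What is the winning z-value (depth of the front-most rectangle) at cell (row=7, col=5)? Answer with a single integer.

Check cell (7,5):
  A: rows 7-10 cols 3-5 z=4 -> covers; best now A (z=4)
  B: rows 2-4 cols 2-4 -> outside (row miss)
  C: rows 7-8 cols 4-5 z=6 -> covers; best now A (z=4)
  D: rows 8-9 cols 2-3 -> outside (row miss)
Winner: A at z=4

Answer: 4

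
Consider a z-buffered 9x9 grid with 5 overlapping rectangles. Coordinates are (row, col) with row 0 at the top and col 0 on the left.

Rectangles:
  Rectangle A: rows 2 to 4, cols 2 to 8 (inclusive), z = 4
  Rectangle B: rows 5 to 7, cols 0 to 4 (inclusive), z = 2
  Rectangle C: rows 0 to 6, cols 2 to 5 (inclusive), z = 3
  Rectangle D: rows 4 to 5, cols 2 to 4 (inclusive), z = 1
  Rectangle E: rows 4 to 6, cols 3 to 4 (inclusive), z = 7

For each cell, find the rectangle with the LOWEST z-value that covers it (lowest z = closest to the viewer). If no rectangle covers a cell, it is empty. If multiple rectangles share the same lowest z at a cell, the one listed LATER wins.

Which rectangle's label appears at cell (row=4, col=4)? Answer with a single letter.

Check cell (4,4):
  A: rows 2-4 cols 2-8 z=4 -> covers; best now A (z=4)
  B: rows 5-7 cols 0-4 -> outside (row miss)
  C: rows 0-6 cols 2-5 z=3 -> covers; best now C (z=3)
  D: rows 4-5 cols 2-4 z=1 -> covers; best now D (z=1)
  E: rows 4-6 cols 3-4 z=7 -> covers; best now D (z=1)
Winner: D at z=1

Answer: D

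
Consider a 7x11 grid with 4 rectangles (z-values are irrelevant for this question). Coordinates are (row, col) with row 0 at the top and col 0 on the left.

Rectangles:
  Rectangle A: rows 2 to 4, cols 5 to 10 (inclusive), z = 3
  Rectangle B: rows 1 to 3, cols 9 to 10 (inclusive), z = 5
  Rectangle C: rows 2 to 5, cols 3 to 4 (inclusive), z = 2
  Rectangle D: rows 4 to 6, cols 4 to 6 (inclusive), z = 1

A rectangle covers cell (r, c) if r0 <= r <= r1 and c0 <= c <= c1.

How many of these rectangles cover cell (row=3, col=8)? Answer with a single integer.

Check cell (3,8):
  A: rows 2-4 cols 5-10 -> covers
  B: rows 1-3 cols 9-10 -> outside (col miss)
  C: rows 2-5 cols 3-4 -> outside (col miss)
  D: rows 4-6 cols 4-6 -> outside (row miss)
Count covering = 1

Answer: 1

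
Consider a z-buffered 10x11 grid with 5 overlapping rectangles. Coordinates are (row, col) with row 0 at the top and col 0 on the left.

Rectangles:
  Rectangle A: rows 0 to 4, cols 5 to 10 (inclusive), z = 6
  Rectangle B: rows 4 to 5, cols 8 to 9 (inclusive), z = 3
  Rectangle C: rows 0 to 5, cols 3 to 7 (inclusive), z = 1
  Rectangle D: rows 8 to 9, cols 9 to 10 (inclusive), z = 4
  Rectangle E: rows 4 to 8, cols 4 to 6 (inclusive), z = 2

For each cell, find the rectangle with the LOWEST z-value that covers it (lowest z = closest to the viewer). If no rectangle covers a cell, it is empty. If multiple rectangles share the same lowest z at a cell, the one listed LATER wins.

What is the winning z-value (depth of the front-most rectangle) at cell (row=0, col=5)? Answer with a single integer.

Check cell (0,5):
  A: rows 0-4 cols 5-10 z=6 -> covers; best now A (z=6)
  B: rows 4-5 cols 8-9 -> outside (row miss)
  C: rows 0-5 cols 3-7 z=1 -> covers; best now C (z=1)
  D: rows 8-9 cols 9-10 -> outside (row miss)
  E: rows 4-8 cols 4-6 -> outside (row miss)
Winner: C at z=1

Answer: 1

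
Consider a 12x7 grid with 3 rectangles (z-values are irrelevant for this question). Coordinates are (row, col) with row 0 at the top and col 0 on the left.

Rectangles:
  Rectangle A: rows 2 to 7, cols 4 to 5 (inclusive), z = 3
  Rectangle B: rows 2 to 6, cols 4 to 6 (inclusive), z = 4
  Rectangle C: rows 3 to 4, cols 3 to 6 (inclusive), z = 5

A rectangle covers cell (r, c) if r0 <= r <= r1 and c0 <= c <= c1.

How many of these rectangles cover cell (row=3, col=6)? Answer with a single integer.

Answer: 2

Derivation:
Check cell (3,6):
  A: rows 2-7 cols 4-5 -> outside (col miss)
  B: rows 2-6 cols 4-6 -> covers
  C: rows 3-4 cols 3-6 -> covers
Count covering = 2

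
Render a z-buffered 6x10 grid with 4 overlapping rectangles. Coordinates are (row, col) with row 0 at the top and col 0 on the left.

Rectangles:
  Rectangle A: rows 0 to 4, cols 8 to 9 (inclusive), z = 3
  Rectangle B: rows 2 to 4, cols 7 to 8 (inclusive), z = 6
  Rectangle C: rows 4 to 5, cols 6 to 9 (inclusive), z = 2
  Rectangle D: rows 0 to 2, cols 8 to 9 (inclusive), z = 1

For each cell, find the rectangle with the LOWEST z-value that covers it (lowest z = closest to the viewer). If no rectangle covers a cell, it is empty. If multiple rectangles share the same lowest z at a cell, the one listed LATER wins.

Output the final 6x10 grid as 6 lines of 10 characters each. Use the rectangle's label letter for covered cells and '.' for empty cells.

........DD
........DD
.......BDD
.......BAA
......CCCC
......CCCC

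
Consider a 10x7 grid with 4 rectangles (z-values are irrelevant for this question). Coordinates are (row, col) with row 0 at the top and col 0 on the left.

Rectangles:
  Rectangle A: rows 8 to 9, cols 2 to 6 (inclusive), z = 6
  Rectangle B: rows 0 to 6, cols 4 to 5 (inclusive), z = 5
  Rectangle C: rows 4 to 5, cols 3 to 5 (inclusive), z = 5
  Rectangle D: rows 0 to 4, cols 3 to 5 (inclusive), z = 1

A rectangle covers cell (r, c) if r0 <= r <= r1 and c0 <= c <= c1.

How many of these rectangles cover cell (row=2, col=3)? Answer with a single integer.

Check cell (2,3):
  A: rows 8-9 cols 2-6 -> outside (row miss)
  B: rows 0-6 cols 4-5 -> outside (col miss)
  C: rows 4-5 cols 3-5 -> outside (row miss)
  D: rows 0-4 cols 3-5 -> covers
Count covering = 1

Answer: 1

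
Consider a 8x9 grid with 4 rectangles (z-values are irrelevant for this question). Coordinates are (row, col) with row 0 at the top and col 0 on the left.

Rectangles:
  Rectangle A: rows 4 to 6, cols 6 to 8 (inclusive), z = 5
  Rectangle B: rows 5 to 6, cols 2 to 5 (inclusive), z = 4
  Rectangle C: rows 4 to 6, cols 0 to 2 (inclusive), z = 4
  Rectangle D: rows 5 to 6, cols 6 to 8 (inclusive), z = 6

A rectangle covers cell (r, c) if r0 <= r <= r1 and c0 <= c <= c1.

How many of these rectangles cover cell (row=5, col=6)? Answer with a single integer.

Answer: 2

Derivation:
Check cell (5,6):
  A: rows 4-6 cols 6-8 -> covers
  B: rows 5-6 cols 2-5 -> outside (col miss)
  C: rows 4-6 cols 0-2 -> outside (col miss)
  D: rows 5-6 cols 6-8 -> covers
Count covering = 2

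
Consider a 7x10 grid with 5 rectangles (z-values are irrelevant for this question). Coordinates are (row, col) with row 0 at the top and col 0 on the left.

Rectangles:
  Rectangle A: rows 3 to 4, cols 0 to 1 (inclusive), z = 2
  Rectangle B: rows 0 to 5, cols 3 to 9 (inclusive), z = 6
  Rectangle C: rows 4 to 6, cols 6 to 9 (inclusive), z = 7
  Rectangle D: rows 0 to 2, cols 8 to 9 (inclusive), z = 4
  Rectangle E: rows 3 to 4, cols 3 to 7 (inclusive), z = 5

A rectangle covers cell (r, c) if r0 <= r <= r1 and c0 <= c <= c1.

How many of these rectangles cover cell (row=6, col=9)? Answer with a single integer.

Check cell (6,9):
  A: rows 3-4 cols 0-1 -> outside (row miss)
  B: rows 0-5 cols 3-9 -> outside (row miss)
  C: rows 4-6 cols 6-9 -> covers
  D: rows 0-2 cols 8-9 -> outside (row miss)
  E: rows 3-4 cols 3-7 -> outside (row miss)
Count covering = 1

Answer: 1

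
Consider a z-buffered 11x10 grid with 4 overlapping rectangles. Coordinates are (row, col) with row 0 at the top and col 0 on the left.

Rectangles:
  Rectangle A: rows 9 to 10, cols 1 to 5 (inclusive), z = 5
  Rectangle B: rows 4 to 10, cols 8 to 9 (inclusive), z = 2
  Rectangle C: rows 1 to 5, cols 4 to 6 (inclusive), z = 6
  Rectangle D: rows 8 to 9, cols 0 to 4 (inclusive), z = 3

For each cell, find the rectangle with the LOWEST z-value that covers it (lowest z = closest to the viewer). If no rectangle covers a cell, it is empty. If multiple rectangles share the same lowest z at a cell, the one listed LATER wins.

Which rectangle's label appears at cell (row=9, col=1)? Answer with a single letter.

Answer: D

Derivation:
Check cell (9,1):
  A: rows 9-10 cols 1-5 z=5 -> covers; best now A (z=5)
  B: rows 4-10 cols 8-9 -> outside (col miss)
  C: rows 1-5 cols 4-6 -> outside (row miss)
  D: rows 8-9 cols 0-4 z=3 -> covers; best now D (z=3)
Winner: D at z=3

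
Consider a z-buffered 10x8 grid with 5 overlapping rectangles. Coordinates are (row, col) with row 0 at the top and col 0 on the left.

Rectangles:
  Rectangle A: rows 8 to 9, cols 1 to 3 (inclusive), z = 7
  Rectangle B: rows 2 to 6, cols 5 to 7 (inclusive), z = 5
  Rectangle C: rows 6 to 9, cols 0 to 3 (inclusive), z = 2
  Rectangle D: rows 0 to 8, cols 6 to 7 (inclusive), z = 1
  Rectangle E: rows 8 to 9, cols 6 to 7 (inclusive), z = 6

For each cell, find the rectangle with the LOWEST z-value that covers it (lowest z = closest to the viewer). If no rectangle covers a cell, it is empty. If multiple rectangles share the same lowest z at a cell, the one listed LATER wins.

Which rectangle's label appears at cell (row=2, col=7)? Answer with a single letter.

Check cell (2,7):
  A: rows 8-9 cols 1-3 -> outside (row miss)
  B: rows 2-6 cols 5-7 z=5 -> covers; best now B (z=5)
  C: rows 6-9 cols 0-3 -> outside (row miss)
  D: rows 0-8 cols 6-7 z=1 -> covers; best now D (z=1)
  E: rows 8-9 cols 6-7 -> outside (row miss)
Winner: D at z=1

Answer: D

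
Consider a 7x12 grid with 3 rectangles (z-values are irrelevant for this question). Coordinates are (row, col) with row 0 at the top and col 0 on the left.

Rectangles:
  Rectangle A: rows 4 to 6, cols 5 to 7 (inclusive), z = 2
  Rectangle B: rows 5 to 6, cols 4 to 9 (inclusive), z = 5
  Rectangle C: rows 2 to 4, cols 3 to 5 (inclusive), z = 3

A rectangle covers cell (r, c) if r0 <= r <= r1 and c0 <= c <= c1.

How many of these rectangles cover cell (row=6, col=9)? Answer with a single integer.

Check cell (6,9):
  A: rows 4-6 cols 5-7 -> outside (col miss)
  B: rows 5-6 cols 4-9 -> covers
  C: rows 2-4 cols 3-5 -> outside (row miss)
Count covering = 1

Answer: 1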